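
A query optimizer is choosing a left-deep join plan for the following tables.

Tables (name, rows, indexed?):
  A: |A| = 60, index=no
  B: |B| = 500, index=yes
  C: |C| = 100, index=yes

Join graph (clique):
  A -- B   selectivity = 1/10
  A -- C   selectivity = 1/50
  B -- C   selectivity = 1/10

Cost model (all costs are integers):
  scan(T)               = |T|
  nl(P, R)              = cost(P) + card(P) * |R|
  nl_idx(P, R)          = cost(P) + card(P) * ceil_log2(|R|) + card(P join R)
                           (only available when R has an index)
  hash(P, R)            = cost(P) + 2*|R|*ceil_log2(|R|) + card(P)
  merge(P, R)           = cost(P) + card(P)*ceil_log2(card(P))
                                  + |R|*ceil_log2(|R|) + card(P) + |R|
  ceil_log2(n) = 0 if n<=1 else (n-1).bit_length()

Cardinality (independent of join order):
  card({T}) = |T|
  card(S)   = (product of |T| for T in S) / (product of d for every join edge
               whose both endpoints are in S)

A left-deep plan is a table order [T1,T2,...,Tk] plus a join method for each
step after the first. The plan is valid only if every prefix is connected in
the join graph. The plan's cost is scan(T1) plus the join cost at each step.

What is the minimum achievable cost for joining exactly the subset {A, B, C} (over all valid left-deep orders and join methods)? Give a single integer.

2280

Selinger DP over subsets of {A,B,C}:
  {A}: scan cost=60, card=60
  {B}: scan cost=500, card=500
  {C}: scan cost=100, card=100
  {AB}: card=3000; try (A,hash)→1720, (B,nl_idx)→3600, (B,merge)→5480, (A,merge)→5920, (B,hash)→9120, (B,nl)→30060 …(+1); best=1720 via (A,hash)
  {AC}: card=120; try (C,nl_idx)→600, (A,hash)→920, (C,merge)→1280, (A,merge)→1320, (C,hash)→1520, (C,nl)→6060 …(+1); best=600 via (C,nl_idx)
  {BC}: card=5000; try (C,hash)→2400, (B,merge)→5900, (B,nl_idx)→6000, (C,merge)→6300, (C,nl_idx)→9000, (B,hash)→9200 …(+2); best=2400 via (C,hash)
  {ABC}: card=600; try (B,nl_idx)→2280, (C,hash)→6120, (B,merge)→6560, (A,hash)→8120, (B,hash)→9720, (C,nl_idx)→23320 …(+5); best=2280 via (B,nl_idx)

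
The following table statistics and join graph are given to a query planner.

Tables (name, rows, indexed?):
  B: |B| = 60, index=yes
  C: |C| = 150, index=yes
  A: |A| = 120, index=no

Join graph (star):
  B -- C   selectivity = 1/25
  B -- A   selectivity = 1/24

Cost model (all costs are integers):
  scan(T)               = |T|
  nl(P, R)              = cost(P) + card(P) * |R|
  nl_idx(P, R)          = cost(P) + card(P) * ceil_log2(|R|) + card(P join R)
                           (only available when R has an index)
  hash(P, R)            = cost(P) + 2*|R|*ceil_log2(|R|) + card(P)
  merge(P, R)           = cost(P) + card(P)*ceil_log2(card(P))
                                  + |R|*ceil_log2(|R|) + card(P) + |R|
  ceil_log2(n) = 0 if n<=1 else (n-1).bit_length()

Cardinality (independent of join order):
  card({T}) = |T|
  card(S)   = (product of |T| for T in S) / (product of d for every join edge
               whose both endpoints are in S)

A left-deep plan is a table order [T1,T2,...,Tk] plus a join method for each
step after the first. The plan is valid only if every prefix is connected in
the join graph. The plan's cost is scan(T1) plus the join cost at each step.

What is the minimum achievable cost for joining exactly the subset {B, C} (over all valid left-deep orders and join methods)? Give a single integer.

900

Selinger DP over subsets of {B,C}:
  {B}: scan cost=60, card=60
  {C}: scan cost=150, card=150
  {BC}: card=360; try (C,nl_idx)→900, (B,hash)→1020, (B,nl_idx)→1410, (C,merge)→1830, (B,merge)→1920, (C,hash)→2520 …(+2); best=900 via (C,nl_idx)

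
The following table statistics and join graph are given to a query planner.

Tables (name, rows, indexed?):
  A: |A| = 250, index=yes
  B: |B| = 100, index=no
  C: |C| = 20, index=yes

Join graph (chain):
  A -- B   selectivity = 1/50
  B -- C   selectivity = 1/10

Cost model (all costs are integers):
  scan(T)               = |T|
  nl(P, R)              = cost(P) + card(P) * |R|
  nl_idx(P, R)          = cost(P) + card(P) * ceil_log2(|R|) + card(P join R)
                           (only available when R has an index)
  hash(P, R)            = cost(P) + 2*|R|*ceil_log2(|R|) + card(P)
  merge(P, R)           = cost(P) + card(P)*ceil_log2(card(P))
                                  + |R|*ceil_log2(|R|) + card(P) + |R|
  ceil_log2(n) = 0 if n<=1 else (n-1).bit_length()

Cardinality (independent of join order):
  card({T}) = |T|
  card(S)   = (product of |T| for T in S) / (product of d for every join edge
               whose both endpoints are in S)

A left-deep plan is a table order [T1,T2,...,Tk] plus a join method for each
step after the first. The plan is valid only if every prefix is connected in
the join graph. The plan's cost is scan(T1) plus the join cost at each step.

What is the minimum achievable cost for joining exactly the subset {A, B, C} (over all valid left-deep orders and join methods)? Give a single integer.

Selinger DP over subsets of {A,B,C}:
  {A}: scan cost=250, card=250
  {B}: scan cost=100, card=100
  {C}: scan cost=20, card=20
  {AB}: card=500; try (A,nl_idx)→1400, (B,hash)→1900, (A,merge)→3150, (B,merge)→3300, (A,hash)→4200, (A,nl)→25100 …(+1); best=1400 via (A,nl_idx)
  {BC}: card=200; try (C,hash)→400, (C,nl_idx)→800, (B,merge)→940, (C,merge)→1020, (B,hash)→1440, (B,nl)→2020 …(+1); best=400 via (C,hash)
  {ABC}: card=1000; try (C,hash)→2100, (A,nl_idx)→3000, (A,merge)→4450, (A,hash)→4600, (C,nl_idx)→4900, (C,merge)→6520 …(+2); best=2100 via (C,hash)

2100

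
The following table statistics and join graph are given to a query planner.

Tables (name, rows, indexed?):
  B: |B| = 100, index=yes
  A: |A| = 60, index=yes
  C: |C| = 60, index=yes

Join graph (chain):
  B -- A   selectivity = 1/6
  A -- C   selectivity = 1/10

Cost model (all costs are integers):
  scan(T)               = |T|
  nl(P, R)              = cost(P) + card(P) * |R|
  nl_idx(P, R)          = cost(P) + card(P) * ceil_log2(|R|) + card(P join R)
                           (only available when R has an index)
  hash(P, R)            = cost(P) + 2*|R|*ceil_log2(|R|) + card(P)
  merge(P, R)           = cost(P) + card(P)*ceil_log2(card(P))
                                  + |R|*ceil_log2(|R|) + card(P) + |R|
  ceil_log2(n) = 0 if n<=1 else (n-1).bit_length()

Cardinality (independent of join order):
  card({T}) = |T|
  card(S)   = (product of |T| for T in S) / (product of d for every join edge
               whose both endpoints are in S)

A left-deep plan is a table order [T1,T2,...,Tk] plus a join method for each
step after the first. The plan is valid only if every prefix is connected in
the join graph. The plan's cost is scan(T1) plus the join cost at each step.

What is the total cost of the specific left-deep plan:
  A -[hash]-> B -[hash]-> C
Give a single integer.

step 1: scan A: cost=60, card=60
step 2: join B via hash
    card(P join B) = 60*100/(6) = 1000
    cost = 60 + 2*100*7 + 60 = 1520
step 3: join C via hash
    card(P join C) = 1000*60/(10) = 6000
    cost = 1520 + 2*60*6 + 1000 = 3240

3240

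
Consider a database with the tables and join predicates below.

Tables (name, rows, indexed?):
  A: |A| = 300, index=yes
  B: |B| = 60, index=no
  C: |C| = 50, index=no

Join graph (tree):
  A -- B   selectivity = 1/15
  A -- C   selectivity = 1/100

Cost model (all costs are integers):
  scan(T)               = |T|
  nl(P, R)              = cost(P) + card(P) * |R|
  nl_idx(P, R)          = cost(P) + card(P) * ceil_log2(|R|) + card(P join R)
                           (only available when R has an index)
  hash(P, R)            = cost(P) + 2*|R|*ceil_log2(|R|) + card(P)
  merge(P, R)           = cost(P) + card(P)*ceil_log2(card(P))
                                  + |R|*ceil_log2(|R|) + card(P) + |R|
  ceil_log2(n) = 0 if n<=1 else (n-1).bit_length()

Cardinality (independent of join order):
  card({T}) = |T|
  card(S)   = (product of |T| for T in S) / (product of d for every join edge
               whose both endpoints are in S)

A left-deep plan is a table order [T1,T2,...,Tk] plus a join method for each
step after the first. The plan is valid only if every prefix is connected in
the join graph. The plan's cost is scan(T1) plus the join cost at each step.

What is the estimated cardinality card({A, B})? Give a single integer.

Tables in S: A(300), B(60)
Edges inside S: A-B(d=15)
numerator = 300 * 60 = 18000
denominator = 15 = 15
card(S) = 18000 / 15 = 1200

1200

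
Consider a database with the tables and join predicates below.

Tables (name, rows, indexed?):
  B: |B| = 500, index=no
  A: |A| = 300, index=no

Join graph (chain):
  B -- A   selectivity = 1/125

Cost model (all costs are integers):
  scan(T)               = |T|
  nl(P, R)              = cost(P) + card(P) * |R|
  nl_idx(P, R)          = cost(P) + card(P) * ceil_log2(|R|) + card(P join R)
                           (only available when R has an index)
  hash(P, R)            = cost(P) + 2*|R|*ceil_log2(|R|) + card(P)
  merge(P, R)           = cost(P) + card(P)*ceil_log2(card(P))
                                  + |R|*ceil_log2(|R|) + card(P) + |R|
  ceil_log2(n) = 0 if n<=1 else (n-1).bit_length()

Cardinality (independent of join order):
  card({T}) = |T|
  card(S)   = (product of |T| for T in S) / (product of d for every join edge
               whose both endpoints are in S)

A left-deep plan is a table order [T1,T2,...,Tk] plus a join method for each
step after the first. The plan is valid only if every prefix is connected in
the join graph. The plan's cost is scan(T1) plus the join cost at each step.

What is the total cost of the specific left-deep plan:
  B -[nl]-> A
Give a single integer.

150500

step 1: scan B: cost=500, card=500
step 2: join A via nl
    card(P join A) = 500*300/(125) = 1200
    cost = 500 + 500*300 = 150500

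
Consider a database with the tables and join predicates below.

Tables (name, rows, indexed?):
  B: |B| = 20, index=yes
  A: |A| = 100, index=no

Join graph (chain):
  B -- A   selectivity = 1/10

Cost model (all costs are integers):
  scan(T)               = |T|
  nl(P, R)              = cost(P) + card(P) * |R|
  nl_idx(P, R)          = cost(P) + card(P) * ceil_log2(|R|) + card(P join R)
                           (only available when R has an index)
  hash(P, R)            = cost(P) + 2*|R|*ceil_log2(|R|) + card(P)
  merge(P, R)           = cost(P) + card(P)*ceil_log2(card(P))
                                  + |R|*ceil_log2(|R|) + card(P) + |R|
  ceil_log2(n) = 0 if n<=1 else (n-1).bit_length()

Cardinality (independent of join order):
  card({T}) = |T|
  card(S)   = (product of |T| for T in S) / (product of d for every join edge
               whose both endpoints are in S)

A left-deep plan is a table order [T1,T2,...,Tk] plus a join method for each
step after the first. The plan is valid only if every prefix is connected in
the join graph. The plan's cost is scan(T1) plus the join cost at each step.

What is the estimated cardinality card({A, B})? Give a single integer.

Tables in S: A(100), B(20)
Edges inside S: B-A(d=10)
numerator = 100 * 20 = 2000
denominator = 10 = 10
card(S) = 2000 / 10 = 200

200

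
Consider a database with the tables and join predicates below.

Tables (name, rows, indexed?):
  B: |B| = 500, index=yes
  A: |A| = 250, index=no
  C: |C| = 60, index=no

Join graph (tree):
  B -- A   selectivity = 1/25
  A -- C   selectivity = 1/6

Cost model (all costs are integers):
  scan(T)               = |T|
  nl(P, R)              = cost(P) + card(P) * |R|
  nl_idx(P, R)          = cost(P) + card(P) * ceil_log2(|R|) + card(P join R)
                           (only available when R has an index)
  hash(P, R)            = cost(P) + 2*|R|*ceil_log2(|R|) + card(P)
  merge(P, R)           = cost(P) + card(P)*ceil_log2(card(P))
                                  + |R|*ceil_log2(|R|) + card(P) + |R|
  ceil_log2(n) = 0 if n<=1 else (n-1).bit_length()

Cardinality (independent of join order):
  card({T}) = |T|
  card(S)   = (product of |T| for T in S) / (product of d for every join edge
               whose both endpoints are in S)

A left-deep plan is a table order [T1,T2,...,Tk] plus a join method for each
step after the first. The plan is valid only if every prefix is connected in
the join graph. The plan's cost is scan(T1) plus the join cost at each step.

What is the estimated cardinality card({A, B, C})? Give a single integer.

Tables in S: A(250), B(500), C(60)
Edges inside S: B-A(d=25), A-C(d=6)
numerator = 250 * 500 * 60 = 7500000
denominator = 25 * 6 = 150
card(S) = 7500000 / 150 = 50000

50000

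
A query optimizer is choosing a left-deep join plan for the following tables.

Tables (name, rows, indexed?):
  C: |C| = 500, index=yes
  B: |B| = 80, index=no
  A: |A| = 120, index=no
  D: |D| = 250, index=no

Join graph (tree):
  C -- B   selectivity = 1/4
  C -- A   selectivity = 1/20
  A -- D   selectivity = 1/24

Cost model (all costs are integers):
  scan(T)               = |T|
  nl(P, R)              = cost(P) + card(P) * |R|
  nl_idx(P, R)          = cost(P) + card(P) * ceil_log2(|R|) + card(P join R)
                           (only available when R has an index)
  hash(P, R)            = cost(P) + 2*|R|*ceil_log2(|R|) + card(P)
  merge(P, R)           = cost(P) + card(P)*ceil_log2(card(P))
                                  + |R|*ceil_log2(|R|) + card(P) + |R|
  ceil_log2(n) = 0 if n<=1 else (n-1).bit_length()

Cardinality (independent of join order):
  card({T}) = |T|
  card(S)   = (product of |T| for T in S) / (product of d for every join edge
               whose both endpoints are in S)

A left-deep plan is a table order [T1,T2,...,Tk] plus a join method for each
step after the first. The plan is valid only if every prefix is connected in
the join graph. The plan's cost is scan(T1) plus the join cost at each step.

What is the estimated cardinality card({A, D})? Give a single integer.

1250

Tables in S: A(120), D(250)
Edges inside S: A-D(d=24)
numerator = 120 * 250 = 30000
denominator = 24 = 24
card(S) = 30000 / 24 = 1250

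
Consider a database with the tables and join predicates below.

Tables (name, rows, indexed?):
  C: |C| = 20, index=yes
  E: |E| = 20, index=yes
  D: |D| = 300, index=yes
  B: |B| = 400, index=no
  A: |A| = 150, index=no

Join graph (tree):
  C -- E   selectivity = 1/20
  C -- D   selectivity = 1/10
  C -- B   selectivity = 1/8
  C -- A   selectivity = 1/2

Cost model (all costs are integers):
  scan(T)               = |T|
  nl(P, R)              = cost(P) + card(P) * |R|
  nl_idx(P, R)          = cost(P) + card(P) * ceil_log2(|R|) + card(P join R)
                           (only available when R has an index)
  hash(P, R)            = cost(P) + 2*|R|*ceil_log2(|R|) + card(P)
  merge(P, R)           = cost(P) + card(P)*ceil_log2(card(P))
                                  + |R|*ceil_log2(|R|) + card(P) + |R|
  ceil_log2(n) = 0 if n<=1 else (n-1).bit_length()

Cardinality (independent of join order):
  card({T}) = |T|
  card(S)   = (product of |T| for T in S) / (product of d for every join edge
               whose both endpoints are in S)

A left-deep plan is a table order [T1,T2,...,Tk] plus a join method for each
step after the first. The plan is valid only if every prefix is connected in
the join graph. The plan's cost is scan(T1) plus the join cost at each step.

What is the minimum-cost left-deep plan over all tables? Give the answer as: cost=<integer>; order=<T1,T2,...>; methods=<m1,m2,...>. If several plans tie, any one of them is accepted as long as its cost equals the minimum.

Selinger DP (subsets sized 1..n):
  {C}: scan cost=20, card=20
  {E}: scan cost=20, card=20
  {D}: scan cost=300, card=300
  {B}: scan cost=400, card=400
  {A}: scan cost=150, card=150
  {CE}: card=20; try (E,nl_idx)→140, (C,nl_idx)→140, (E,hash)→240, (C,hash)→240, (E,merge)→260, (C,merge)→260 …(+2); best=140 via (E,nl_idx)
  {CD}: card=600; try (D,nl_idx)→800, (C,hash)→800, (C,nl_idx)→2400, (D,merge)→3140, (C,merge)→3420, (D,hash)→5440 …(+2); best=800 via (D,nl_idx)
  {BC}: card=1000; try (C,hash)→1000, (C,nl_idx)→3400, (B,merge)→4140, (C,merge)→4520, (B,hash)→7240, (B,nl)→8020 …(+1); best=1000 via (C,hash)
  {AC}: card=1500; try (C,hash)→500, (A,merge)→1490, (C,merge)→1620, (C,nl_idx)→2400, (A,hash)→2440, (A,nl)→3020 …(+1); best=500 via (C,hash)
  {CDE}: card=600; try (D,nl_idx)→920, (E,hash)→1600, (D,merge)→3260, (E,nl_idx)→4400, (D,hash)→5560, (D,nl)→6140 …(+2); best=920 via (D,nl_idx)
  {BCE}: card=1000; try (E,hash)→2200, (B,merge)→4260, (E,nl_idx)→7000, (B,hash)→7360, (B,nl)→8140, (E,merge)→12120 …(+1); best=2200 via (E,hash)
  {ACE}: card=1500; try (A,merge)→1610, (E,hash)→2200, (A,hash)→2560, (A,nl)→3140, (E,nl_idx)→9500, (E,merge)→18620 …(+1); best=1610 via (A,merge)
  {BCD}: card=30000; try (D,hash)→7400, (B,hash)→8600, (B,merge)→11400, (D,merge)→15000, (D,nl_idx)→40000, (B,nl)→240800 …(+1); best=7400 via (D,hash)
  {ACD}: card=45000; try (A,hash)→3800, (D,hash)→7400, (A,merge)→8750, (D,merge)→21500, (D,nl_idx)→59000, (A,nl)→90800 …(+1); best=3800 via (A,hash)
  {ABC}: card=75000; try (A,hash)→4400, (B,hash)→9200, (A,merge)→13350, (B,merge)→22500, (A,nl)→151000, (B,nl)→600500; best=4400 via (A,hash)
  {BCDE}: card=30000; try (D,hash)→8600, (B,hash)→8720, (B,merge)→11520, (D,merge)→16200, (E,hash)→37600, (D,nl_idx)→41200 …(+5); best=8600 via (D,hash)
  {ACDE}: card=45000; try (A,hash)→3920, (D,hash)→8510, (A,merge)→8870, (D,merge)→22610, (E,hash)→49000, (D,nl_idx)→60110 …(+5); best=3920 via (A,hash)
  {ABCE}: card=75000; try (A,hash)→5600, (B,hash)→10310, (A,merge)→14550, (B,merge)→23610, (E,hash)→79600, (A,nl)→152200 …(+4); best=5600 via (A,hash)
  {ABCD}: card=2250000; try (A,hash)→39800, (B,hash)→56000, (D,hash)→84800, (A,merge)→488750, (B,merge)→772800, (D,merge)→1357400 …(+4); best=39800 via (A,hash)
  {ABCDE}: card=2250000; try (A,hash)→41000, (B,hash)→56120, (D,hash)→86000, (A,merge)→489950, (B,merge)→772920, (D,merge)→1358600 …(+8); best=41000 via (A,hash)

cost=41000; order=B,C,E,D,A; methods=hash,hash,hash,hash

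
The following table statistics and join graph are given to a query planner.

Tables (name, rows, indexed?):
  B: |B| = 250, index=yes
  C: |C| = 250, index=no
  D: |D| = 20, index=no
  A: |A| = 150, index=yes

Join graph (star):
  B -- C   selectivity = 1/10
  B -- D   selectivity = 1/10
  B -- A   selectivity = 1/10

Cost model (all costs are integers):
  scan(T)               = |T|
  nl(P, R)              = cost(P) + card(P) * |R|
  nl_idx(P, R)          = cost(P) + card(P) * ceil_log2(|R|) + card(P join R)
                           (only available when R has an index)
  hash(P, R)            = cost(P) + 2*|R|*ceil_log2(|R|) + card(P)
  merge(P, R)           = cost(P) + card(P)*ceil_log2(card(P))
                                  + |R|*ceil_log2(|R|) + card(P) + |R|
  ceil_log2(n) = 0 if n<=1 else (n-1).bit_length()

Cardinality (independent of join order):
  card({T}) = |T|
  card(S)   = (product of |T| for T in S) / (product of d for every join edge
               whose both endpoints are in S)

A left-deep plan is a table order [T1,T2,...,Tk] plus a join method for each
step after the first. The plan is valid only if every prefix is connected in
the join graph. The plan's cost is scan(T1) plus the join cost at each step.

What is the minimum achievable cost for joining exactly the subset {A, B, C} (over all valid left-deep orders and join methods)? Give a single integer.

Selinger DP over subsets of {A,B,C}:
  {B}: scan cost=250, card=250
  {C}: scan cost=250, card=250
  {A}: scan cost=150, card=150
  {BC}: card=6250; try (C,hash)→4500, (B,hash)→4500, (C,merge)→4750, (B,merge)→4750, (B,nl_idx)→8500, (C,nl)→62750 …(+1); best=4500 via (C,hash)
  {AB}: card=3750; try (A,hash)→2900, (B,merge)→3750, (A,merge)→3850, (B,hash)→4300, (B,nl_idx)→5100, (A,nl_idx)→6000 …(+2); best=2900 via (A,hash)
  {ABC}: card=93750; try (C,hash)→10650, (A,hash)→13150, (C,merge)→53900, (A,merge)→93350, (A,nl_idx)→148250, (C,nl)→940400 …(+1); best=10650 via (C,hash)

10650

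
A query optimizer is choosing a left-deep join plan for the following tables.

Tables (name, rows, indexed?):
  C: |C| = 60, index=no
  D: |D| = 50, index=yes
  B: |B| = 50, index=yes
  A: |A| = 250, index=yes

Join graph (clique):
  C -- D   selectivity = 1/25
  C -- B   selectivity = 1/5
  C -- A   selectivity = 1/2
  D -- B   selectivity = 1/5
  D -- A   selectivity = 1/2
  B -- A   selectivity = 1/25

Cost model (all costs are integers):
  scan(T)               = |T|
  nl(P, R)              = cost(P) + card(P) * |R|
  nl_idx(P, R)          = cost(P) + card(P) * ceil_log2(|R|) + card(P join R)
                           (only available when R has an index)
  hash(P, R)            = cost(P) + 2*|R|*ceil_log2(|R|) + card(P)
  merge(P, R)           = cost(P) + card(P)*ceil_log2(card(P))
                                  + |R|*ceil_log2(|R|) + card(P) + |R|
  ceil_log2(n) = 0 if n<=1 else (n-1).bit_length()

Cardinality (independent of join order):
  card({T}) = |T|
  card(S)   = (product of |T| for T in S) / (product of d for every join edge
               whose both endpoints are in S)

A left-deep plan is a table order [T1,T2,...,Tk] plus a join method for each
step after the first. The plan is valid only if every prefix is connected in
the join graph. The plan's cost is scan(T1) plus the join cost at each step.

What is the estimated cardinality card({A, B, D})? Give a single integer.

2500

Tables in S: A(250), B(50), D(50)
Edges inside S: D-B(d=5), D-A(d=2), B-A(d=25)
numerator = 250 * 50 * 50 = 625000
denominator = 5 * 2 * 25 = 250
card(S) = 625000 / 250 = 2500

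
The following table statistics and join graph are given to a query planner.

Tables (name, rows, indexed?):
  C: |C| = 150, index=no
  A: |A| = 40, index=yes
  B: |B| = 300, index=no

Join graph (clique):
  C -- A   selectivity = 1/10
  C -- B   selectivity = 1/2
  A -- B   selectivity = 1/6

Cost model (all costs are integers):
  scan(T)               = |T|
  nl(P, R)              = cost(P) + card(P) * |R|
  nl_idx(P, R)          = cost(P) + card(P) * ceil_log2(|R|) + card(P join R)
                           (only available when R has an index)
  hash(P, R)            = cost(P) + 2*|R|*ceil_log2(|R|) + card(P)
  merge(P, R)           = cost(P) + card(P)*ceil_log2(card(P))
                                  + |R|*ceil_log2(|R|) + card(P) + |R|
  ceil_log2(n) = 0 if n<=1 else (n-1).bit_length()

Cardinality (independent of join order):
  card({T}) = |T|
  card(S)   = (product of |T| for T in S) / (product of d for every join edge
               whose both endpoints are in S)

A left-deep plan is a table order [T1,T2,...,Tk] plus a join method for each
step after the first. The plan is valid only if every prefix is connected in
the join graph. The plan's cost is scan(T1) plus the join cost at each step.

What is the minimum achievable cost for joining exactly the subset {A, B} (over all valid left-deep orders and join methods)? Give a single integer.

Selinger DP over subsets of {A,B}:
  {A}: scan cost=40, card=40
  {B}: scan cost=300, card=300
  {AB}: card=2000; try (A,hash)→1080, (B,merge)→3320, (A,merge)→3580, (A,nl_idx)→4100, (B,hash)→5480, (B,nl)→12040 …(+1); best=1080 via (A,hash)

1080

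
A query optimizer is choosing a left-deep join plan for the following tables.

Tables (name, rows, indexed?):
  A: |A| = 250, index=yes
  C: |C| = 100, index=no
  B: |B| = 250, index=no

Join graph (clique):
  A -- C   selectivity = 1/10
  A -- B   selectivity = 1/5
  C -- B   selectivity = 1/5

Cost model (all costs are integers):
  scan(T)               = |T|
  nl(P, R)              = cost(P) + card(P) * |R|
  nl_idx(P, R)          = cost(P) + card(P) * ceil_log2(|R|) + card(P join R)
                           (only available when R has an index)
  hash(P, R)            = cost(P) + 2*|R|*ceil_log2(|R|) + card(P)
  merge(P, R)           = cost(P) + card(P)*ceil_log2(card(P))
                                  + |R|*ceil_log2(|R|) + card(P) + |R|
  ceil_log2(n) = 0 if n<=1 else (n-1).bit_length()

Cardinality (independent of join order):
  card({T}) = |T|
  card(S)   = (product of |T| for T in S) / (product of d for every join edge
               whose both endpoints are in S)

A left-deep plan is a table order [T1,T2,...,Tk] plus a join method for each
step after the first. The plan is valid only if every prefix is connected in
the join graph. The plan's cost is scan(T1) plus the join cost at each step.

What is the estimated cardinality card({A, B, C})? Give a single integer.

Tables in S: A(250), B(250), C(100)
Edges inside S: A-C(d=10), A-B(d=5), C-B(d=5)
numerator = 250 * 250 * 100 = 6250000
denominator = 10 * 5 * 5 = 250
card(S) = 6250000 / 250 = 25000

25000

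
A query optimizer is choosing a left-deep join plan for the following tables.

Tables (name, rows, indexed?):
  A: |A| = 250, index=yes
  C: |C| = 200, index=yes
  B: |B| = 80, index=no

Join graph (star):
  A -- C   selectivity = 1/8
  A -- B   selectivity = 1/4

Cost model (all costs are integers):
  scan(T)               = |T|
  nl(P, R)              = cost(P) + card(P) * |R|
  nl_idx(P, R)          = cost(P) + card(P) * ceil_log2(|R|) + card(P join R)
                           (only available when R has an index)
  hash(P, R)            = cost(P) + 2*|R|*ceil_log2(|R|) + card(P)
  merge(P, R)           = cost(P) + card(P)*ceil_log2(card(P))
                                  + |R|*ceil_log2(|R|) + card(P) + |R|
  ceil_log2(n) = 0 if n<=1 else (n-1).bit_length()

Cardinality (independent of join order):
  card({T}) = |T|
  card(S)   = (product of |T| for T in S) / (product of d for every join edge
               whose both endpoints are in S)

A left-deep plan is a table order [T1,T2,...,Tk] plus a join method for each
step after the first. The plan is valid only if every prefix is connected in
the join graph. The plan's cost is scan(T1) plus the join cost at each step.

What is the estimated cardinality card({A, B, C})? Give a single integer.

125000

Tables in S: A(250), B(80), C(200)
Edges inside S: A-C(d=8), A-B(d=4)
numerator = 250 * 80 * 200 = 4000000
denominator = 8 * 4 = 32
card(S) = 4000000 / 32 = 125000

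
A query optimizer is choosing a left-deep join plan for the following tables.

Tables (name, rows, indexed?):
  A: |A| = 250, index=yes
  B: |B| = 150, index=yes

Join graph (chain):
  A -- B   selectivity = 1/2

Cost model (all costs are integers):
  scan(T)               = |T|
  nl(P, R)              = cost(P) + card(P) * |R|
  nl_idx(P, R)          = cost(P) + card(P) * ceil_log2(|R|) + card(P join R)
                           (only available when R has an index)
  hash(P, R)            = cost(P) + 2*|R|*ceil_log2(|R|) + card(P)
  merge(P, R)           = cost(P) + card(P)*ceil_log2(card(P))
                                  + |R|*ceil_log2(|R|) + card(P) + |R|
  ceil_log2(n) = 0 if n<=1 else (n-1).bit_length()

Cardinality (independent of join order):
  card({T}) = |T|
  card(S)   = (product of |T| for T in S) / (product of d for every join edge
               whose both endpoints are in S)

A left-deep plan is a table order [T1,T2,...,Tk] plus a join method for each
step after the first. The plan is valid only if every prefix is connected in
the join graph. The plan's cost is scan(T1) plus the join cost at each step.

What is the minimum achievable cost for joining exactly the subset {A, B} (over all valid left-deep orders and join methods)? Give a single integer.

Selinger DP over subsets of {A,B}:
  {A}: scan cost=250, card=250
  {B}: scan cost=150, card=150
  {AB}: card=18750; try (B,hash)→2900, (A,merge)→3750, (B,merge)→3850, (A,hash)→4300, (A,nl_idx)→20100, (B,nl_idx)→21000 …(+2); best=2900 via (B,hash)

2900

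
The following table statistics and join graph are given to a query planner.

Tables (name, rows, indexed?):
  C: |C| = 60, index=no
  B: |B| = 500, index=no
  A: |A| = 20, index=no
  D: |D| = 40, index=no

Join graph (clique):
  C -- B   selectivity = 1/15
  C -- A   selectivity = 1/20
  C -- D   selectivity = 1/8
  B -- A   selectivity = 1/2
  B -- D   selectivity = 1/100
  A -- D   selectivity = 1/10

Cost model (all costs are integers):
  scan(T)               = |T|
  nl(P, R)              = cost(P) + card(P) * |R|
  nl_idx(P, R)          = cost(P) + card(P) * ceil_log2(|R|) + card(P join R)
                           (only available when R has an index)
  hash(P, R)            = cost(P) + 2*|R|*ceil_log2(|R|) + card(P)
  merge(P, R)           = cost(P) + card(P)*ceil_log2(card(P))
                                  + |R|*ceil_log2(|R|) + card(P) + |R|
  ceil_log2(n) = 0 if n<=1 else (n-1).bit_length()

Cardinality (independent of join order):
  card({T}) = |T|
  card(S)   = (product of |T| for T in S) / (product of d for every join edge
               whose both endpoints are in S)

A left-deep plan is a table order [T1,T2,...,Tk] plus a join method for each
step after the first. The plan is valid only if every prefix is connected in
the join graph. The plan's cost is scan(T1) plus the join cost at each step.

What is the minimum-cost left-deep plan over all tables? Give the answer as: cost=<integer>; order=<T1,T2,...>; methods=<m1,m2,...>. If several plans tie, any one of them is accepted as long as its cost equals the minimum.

Selinger DP (subsets sized 1..n):
  {C}: scan cost=60, card=60
  {B}: scan cost=500, card=500
  {A}: scan cost=20, card=20
  {D}: scan cost=40, card=40
  {BC}: card=2000; try (C,hash)→1720, (B,merge)→5480, (C,merge)→5920, (B,hash)→9120, (B,nl)→30060, (C,nl)→30500; best=1720 via (C,hash)
  {AC}: card=60; try (A,hash)→320, (C,merge)→560, (A,merge)→600, (C,hash)→760, (C,nl)→1220, (A,nl)→1260; best=320 via (A,hash)
  {CD}: card=300; try (D,hash)→600, (C,merge)→740, (D,merge)→760, (C,hash)→800, (C,nl)→2440, (D,nl)→2460; best=600 via (D,hash)
  {AB}: card=5000; try (A,hash)→1200, (B,merge)→5140, (A,merge)→5620, (B,hash)→9040, (B,nl)→10020, (A,nl)→10500; best=1200 via (A,hash)
  {BD}: card=200; try (D,hash)→1480, (B,merge)→5320, (D,merge)→5780, (B,hash)→9080, (B,nl)→20040, (D,nl)→20500; best=1480 via (D,hash)
  {AD}: card=80; try (A,hash)→280, (D,merge)→420, (A,merge)→440, (D,hash)→520, (D,nl)→820, (A,nl)→840; best=280 via (A,hash)
  {ABC}: card=1000; try (A,hash)→3920, (B,merge)→5740, (C,hash)→6920, (B,hash)→9380, (A,merge)→25840, (B,nl)→30320 …(+3); best=3920 via (A,hash)
  {BCD}: card=100; try (C,hash)→2400, (C,merge)→3700, (D,hash)→4200, (B,merge)→8600, (B,hash)→9900, (C,nl)→13480 …(+3); best=2400 via (C,hash)
  {ACD}: card=30; try (D,hash)→860, (D,merge)→1020, (C,hash)→1080, (A,hash)→1100, (C,merge)→1340, (D,nl)→2720 …(+3); best=860 via (D,hash)
  {ABD}: card=200; try (A,hash)→1880, (A,merge)→3400, (A,nl)→5480, (B,merge)→5920, (D,hash)→6680, (B,hash)→9360 …(+3); best=1880 via (A,hash)
  {ABCD}: card=5; try (A,hash)→2700, (C,hash)→2800, (A,merge)→3320, (C,merge)→4100, (A,nl)→4400, (D,hash)→5400 …(+6); best=2700 via (A,hash)

cost=2700; order=B,D,C,A; methods=hash,hash,hash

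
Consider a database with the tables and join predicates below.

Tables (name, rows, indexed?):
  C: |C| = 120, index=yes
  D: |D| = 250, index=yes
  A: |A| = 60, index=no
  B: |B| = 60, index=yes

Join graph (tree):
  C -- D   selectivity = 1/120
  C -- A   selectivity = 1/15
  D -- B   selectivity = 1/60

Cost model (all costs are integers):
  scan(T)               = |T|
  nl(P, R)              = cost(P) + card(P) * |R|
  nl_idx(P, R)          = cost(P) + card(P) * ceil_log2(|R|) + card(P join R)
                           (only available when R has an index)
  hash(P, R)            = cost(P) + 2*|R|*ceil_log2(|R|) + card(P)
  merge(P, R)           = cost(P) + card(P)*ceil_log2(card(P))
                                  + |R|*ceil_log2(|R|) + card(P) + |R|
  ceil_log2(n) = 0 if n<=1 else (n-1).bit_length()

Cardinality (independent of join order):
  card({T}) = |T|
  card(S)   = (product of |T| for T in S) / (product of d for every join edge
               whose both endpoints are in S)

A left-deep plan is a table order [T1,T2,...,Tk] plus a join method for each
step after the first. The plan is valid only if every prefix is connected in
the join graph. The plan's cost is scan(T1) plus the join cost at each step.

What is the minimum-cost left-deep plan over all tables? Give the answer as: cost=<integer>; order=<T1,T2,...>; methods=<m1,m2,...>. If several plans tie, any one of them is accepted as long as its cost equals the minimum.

cost=3270; order=C,D,B,A; methods=nl_idx,hash,hash

Selinger DP (subsets sized 1..n):
  {C}: scan cost=120, card=120
  {D}: scan cost=250, card=250
  {A}: scan cost=60, card=60
  {B}: scan cost=60, card=60
  {CD}: card=250; try (D,nl_idx)→1330, (C,hash)→2180, (C,nl_idx)→2250, (D,merge)→3330, (C,merge)→3460, (D,hash)→4240 …(+2); best=1330 via (D,nl_idx)
  {AC}: card=480; try (C,nl_idx)→960, (A,hash)→960, (C,merge)→1440, (A,merge)→1500, (C,hash)→1800, (C,nl)→7260 …(+1); best=960 via (C,nl_idx)
  {BD}: card=250; try (D,nl_idx)→790, (B,hash)→1220, (B,nl_idx)→2000, (D,merge)→2730, (B,merge)→2920, (D,hash)→4120 …(+2); best=790 via (D,nl_idx)
  {ACD}: card=1000; try (A,hash)→2300, (A,merge)→4000, (D,hash)→5440, (D,nl_idx)→5800, (D,merge)→8010, (A,nl)→16330 …(+1); best=2300 via (A,hash)
  {BCD}: card=250; try (B,hash)→2300, (C,hash)→2720, (C,nl_idx)→2790, (B,nl_idx)→3080, (C,merge)→4000, (B,merge)→4000 …(+2); best=2300 via (B,hash)
  {ABCD}: card=1000; try (A,hash)→3270, (B,hash)→4020, (A,merge)→4970, (B,nl_idx)→9300, (B,merge)→13720, (A,nl)→17300 …(+1); best=3270 via (A,hash)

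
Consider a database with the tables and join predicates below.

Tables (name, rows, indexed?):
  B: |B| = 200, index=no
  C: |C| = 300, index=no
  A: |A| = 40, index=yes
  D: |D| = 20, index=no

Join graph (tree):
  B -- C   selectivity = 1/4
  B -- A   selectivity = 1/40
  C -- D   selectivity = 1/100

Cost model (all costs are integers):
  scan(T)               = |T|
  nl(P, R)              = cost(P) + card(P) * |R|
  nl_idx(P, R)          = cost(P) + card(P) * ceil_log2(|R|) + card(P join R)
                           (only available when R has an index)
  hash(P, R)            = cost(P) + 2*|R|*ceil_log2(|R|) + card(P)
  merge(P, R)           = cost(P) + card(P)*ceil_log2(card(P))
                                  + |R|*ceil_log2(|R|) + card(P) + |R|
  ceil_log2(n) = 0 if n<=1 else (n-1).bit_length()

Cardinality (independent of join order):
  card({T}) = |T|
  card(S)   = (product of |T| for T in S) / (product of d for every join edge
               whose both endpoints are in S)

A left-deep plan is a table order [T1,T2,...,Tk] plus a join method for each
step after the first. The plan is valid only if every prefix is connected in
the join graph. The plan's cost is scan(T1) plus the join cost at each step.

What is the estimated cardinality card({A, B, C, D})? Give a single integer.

Tables in S: A(40), B(200), C(300), D(20)
Edges inside S: B-C(d=4), B-A(d=40), C-D(d=100)
numerator = 40 * 200 * 300 * 20 = 48000000
denominator = 4 * 40 * 100 = 16000
card(S) = 48000000 / 16000 = 3000

3000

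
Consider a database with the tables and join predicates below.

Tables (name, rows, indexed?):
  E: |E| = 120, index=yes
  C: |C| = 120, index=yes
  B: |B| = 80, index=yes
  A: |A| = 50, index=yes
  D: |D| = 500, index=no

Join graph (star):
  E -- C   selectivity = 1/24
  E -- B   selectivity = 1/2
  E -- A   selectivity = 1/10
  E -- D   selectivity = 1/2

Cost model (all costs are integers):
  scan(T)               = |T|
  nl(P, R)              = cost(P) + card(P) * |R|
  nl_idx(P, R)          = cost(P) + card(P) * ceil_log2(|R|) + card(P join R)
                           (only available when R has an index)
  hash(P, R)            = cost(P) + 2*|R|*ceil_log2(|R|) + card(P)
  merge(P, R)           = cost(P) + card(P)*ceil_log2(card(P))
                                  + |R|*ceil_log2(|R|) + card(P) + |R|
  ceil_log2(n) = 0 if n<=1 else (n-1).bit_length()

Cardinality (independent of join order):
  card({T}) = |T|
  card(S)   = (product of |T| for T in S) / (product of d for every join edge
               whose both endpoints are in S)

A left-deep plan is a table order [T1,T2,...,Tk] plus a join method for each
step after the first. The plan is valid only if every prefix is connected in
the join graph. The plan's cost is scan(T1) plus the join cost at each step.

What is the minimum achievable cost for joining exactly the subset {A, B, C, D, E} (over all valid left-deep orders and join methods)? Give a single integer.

135880

Selinger DP over subsets of {A,B,C,D,E}:
  {E}: scan cost=120, card=120
  {C}: scan cost=120, card=120
  {B}: scan cost=80, card=80
  {A}: scan cost=50, card=50
  {D}: scan cost=500, card=500
  {CE}: card=600; try (E,nl_idx)→1560, (C,nl_idx)→1560, (E,hash)→1920, (C,hash)→1920, (E,merge)→2040, (C,merge)→2040 …(+2); best=1560 via (E,nl_idx)
  {BE}: card=4800; try (B,hash)→1360, (E,merge)→1680, (B,merge)→1720, (E,hash)→1840, (E,nl_idx)→5440, (B,nl_idx)→5760 …(+2); best=1360 via (B,hash)
  {AE}: card=600; try (A,hash)→840, (E,nl_idx)→1000, (E,merge)→1360, (A,merge)→1430, (A,nl_idx)→1440, (E,hash)→1780 …(+2); best=840 via (A,hash)
  {DE}: card=30000; try (E,hash)→2680, (D,merge)→6080, (E,merge)→6460, (D,hash)→9240, (E,nl_idx)→34000, (D,nl)→60120 …(+1); best=2680 via (E,hash)
  {BCE}: card=24000; try (B,hash)→3280, (C,hash)→7840, (B,merge)→8800, (B,nl_idx)→29760, (B,nl)→49560, (C,nl_idx)→58960 …(+2); best=3280 via (B,hash)
  {ACE}: card=3000; try (A,hash)→2760, (C,hash)→3120, (C,nl_idx)→8040, (A,nl_idx)→8160, (C,merge)→8400, (A,merge)→8510 …(+2); best=2760 via (A,hash)
  {CDE}: card=150000; try (D,hash)→11160, (D,merge)→13160, (C,hash)→34360, (D,nl)→301560, (C,nl_idx)→362680, (C,merge)→483640 …(+1); best=11160 via (D,hash)
  {ABE}: card=24000; try (B,hash)→2560, (A,hash)→6760, (B,merge)→8080, (B,nl_idx)→29040, (B,nl)→48840, (A,nl_idx)→54160 …(+2); best=2560 via (B,hash)
  {BDE}: card=1200000; try (D,hash)→15160, (B,hash)→33800, (D,merge)→73560, (B,merge)→483320, (B,nl_idx)→1412680, (D,nl)→2401360 …(+1); best=15160 via (D,hash)
  {ADE}: card=150000; try (D,hash)→10440, (D,merge)→12440, (A,hash)→33280, (D,nl)→300840, (A,nl_idx)→332680, (A,merge)→483030 …(+1); best=10440 via (D,hash)
  {ABCE}: card=120000; try (B,hash)→6880, (A,hash)→27880, (C,hash)→28240, (B,merge)→42400, (B,nl_idx)→143760, (B,nl)→242760 …(+6); best=6880 via (B,hash)
  {BCDE}: card=6000000; try (D,hash)→36280, (B,hash)→162280, (D,merge)→392280, (C,hash)→1216840, (B,merge)→2861800, (B,nl_idx)→7061160 …(+5); best=36280 via (D,hash)
  {ACDE}: card=750000; try (D,hash)→14760, (D,merge)→46760, (A,hash)→161760, (C,hash)→162120, (D,nl)→1502760, (A,nl_idx)→1661160 …(+5); best=14760 via (D,hash)
  {ABDE}: card=6000000; try (D,hash)→35560, (B,hash)→161560, (D,merge)→391560, (A,hash)→1215760, (B,merge)→2861080, (B,nl_idx)→7060440 …(+5); best=35560 via (D,hash)
  {ABCDE}: card=30000000; try (D,hash)→135880, (B,hash)→765880, (D,merge)→2171880, (A,hash)→6036880, (C,hash)→6037240, (B,merge)→15765400 …(+9); best=135880 via (D,hash)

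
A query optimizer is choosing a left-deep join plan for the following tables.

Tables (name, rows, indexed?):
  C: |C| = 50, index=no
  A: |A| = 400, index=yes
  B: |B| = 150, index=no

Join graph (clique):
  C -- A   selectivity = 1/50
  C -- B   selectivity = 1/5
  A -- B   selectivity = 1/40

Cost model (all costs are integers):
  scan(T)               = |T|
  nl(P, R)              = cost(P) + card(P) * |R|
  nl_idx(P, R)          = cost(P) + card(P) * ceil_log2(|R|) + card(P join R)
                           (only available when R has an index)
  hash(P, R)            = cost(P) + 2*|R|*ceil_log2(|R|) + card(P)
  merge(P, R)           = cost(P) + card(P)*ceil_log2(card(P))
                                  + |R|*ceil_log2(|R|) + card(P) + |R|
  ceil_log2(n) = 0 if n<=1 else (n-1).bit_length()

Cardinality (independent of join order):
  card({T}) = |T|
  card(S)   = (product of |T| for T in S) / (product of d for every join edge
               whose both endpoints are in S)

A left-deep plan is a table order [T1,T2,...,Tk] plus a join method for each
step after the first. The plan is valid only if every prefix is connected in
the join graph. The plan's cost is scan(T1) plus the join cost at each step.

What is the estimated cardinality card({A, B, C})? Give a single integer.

300

Tables in S: A(400), B(150), C(50)
Edges inside S: C-A(d=50), C-B(d=5), A-B(d=40)
numerator = 400 * 150 * 50 = 3000000
denominator = 50 * 5 * 40 = 10000
card(S) = 3000000 / 10000 = 300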